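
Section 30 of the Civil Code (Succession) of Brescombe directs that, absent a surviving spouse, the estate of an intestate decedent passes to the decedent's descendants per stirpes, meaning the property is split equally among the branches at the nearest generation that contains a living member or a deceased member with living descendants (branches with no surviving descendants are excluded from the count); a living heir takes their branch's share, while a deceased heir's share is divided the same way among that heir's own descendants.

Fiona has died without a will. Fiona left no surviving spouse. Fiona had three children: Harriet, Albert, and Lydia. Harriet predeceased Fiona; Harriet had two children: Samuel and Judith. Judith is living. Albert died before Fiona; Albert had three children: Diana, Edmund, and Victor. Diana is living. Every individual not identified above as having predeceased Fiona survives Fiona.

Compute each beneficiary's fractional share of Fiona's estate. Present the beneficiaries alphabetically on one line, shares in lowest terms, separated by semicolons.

There is no surviving spouse, so the entire estate passes to Fiona's descendants per stirpes.
The estate is divided into 3 equal shares of 1/3 among Harriet, Albert, Lydia.
Harriet predeceased; the 1/3 allotted to Harriet's branch passes to Harriet's issue by representation.
The 1/3 is divided into 2 equal shares of 1/6 among Samuel, Judith.
Samuel is living and takes 1/6.
Judith is living and takes 1/6.
Albert predeceased; the 1/3 allotted to Albert's branch passes to Albert's issue by representation.
The 1/3 is divided into 3 equal shares of 1/9 among Diana, Edmund, Victor.
Diana is living and takes 1/9.
Edmund is living and takes 1/9.
Victor is living and takes 1/9.
Lydia is living and takes 1/3.

Diana 1/9; Edmund 1/9; Judith 1/6; Lydia 1/3; Samuel 1/6; Victor 1/9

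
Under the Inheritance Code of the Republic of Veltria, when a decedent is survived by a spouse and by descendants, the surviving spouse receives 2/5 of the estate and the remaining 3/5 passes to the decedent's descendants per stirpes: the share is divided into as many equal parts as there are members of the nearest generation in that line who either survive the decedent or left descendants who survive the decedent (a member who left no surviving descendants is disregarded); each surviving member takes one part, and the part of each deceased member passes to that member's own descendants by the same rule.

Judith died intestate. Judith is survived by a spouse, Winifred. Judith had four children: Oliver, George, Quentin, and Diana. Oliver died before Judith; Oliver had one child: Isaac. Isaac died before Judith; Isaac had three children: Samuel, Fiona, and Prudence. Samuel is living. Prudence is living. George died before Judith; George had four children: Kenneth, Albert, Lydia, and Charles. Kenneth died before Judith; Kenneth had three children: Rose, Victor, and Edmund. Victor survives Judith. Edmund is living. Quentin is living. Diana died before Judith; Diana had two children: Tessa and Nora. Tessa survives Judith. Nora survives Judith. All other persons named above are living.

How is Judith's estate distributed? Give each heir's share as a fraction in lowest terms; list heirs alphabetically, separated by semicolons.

Albert 3/80; Charles 3/80; Edmund 1/80; Fiona 1/20; Lydia 3/80; Nora 3/40; Prudence 1/20; Quentin 3/20; Rose 1/80; Samuel 1/20; Tessa 3/40; Victor 1/80; Winifred 2/5

Winifred, as surviving spouse, takes 2/5.
The remaining 3/5 passes to Judith's descendants per stirpes.
The 3/5 is divided into 4 equal shares of 3/20 among Oliver, George, Quentin, Diana.
Oliver predeceased; the 3/20 allotted to Oliver's branch passes to Oliver's issue by representation.
Isaac's line is the sole branch at this level, so the full 3/20 passes to Isaac's issue by representation.
The 3/20 is divided into 3 equal shares of 1/20 among Samuel, Fiona, Prudence.
Samuel is living and takes 1/20.
Fiona is living and takes 1/20.
Prudence is living and takes 1/20.
George predeceased; the 3/20 allotted to George's branch passes to George's issue by representation.
The 3/20 is divided into 4 equal shares of 3/80 among Kenneth, Albert, Lydia, Charles.
Kenneth predeceased; the 3/80 allotted to Kenneth's branch passes to Kenneth's issue by representation.
The 3/80 is divided into 3 equal shares of 1/80 among Rose, Victor, Edmund.
Rose is living and takes 1/80.
Victor is living and takes 1/80.
Edmund is living and takes 1/80.
Albert is living and takes 3/80.
Lydia is living and takes 3/80.
Charles is living and takes 3/80.
Quentin is living and takes 3/20.
Diana predeceased; the 3/20 allotted to Diana's branch passes to Diana's issue by representation.
The 3/20 is divided into 2 equal shares of 3/40 among Tessa, Nora.
Tessa is living and takes 3/40.
Nora is living and takes 3/40.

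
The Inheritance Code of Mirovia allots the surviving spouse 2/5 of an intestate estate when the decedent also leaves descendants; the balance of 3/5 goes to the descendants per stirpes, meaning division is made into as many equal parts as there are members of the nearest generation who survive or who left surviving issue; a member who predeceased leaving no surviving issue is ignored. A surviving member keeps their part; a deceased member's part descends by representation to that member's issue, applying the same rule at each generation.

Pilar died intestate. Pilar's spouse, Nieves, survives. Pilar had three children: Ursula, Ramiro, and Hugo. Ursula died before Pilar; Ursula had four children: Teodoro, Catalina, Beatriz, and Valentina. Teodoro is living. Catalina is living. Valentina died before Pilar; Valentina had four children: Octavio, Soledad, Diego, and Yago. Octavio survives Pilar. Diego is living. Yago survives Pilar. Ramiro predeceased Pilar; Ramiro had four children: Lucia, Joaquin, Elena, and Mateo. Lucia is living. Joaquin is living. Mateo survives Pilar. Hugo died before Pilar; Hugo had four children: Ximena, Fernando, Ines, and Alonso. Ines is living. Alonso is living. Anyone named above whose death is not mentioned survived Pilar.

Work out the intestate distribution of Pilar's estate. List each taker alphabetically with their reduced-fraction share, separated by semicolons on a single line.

Alonso 1/20; Beatriz 1/20; Catalina 1/20; Diego 1/80; Elena 1/20; Fernando 1/20; Ines 1/20; Joaquin 1/20; Lucia 1/20; Mateo 1/20; Nieves 2/5; Octavio 1/80; Soledad 1/80; Teodoro 1/20; Ximena 1/20; Yago 1/80

Nieves, as surviving spouse, takes 2/5.
The remaining 3/5 passes to Pilar's descendants per stirpes.
The 3/5 is divided into 3 equal shares of 1/5 among Ursula, Ramiro, Hugo.
Ursula predeceased; the 1/5 allotted to Ursula's branch passes to Ursula's issue by representation.
The 1/5 is divided into 4 equal shares of 1/20 among Teodoro, Catalina, Beatriz, Valentina.
Teodoro is living and takes 1/20.
Catalina is living and takes 1/20.
Beatriz is living and takes 1/20.
Valentina predeceased; the 1/20 allotted to Valentina's branch passes to Valentina's issue by representation.
The 1/20 is divided into 4 equal shares of 1/80 among Octavio, Soledad, Diego, Yago.
Octavio is living and takes 1/80.
Soledad is living and takes 1/80.
Diego is living and takes 1/80.
Yago is living and takes 1/80.
Ramiro predeceased; the 1/5 allotted to Ramiro's branch passes to Ramiro's issue by representation.
The 1/5 is divided into 4 equal shares of 1/20 among Lucia, Joaquin, Elena, Mateo.
Lucia is living and takes 1/20.
Joaquin is living and takes 1/20.
Elena is living and takes 1/20.
Mateo is living and takes 1/20.
Hugo predeceased; the 1/5 allotted to Hugo's branch passes to Hugo's issue by representation.
The 1/5 is divided into 4 equal shares of 1/20 among Ximena, Fernando, Ines, Alonso.
Ximena is living and takes 1/20.
Fernando is living and takes 1/20.
Ines is living and takes 1/20.
Alonso is living and takes 1/20.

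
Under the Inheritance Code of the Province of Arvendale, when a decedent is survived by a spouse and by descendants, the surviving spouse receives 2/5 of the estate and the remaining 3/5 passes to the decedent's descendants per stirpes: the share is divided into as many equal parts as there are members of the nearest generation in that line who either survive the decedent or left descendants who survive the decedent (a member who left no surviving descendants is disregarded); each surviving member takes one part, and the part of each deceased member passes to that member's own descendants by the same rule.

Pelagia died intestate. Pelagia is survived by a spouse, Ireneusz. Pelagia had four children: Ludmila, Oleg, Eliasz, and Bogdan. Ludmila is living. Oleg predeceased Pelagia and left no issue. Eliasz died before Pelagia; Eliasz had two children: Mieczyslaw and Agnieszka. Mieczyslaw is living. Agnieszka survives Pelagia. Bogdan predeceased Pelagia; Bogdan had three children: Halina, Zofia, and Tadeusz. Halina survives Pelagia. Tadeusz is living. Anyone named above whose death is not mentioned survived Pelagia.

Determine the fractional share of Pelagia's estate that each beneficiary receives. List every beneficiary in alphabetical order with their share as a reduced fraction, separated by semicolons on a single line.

Agnieszka 1/10; Halina 1/15; Ireneusz 2/5; Ludmila 1/5; Mieczyslaw 1/10; Tadeusz 1/15; Zofia 1/15

Ireneusz, as surviving spouse, takes 2/5.
The remaining 3/5 passes to Pelagia's descendants per stirpes.
Oleg left no surviving issue, so that branch lapses and is disregarded.
The 3/5 is divided into 3 equal shares of 1/5 among Ludmila, Eliasz, Bogdan.
Ludmila is living and takes 1/5.
Eliasz predeceased; the 1/5 allotted to Eliasz's branch passes to Eliasz's issue by representation.
The 1/5 is divided into 2 equal shares of 1/10 among Mieczyslaw, Agnieszka.
Mieczyslaw is living and takes 1/10.
Agnieszka is living and takes 1/10.
Bogdan predeceased; the 1/5 allotted to Bogdan's branch passes to Bogdan's issue by representation.
The 1/5 is divided into 3 equal shares of 1/15 among Halina, Zofia, Tadeusz.
Halina is living and takes 1/15.
Zofia is living and takes 1/15.
Tadeusz is living and takes 1/15.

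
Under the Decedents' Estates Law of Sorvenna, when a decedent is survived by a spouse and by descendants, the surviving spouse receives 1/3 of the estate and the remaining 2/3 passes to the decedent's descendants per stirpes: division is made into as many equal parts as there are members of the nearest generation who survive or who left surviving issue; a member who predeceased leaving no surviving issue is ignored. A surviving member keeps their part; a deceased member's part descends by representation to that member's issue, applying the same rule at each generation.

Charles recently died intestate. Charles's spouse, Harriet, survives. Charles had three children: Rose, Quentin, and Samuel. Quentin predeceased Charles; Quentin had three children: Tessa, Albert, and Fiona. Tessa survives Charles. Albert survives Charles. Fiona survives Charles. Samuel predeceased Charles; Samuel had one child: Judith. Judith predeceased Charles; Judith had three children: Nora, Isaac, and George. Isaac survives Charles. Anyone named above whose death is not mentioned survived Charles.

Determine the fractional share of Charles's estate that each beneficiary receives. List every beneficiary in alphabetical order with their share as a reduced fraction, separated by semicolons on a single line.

Albert 2/27; Fiona 2/27; George 2/27; Harriet 1/3; Isaac 2/27; Nora 2/27; Rose 2/9; Tessa 2/27

Harriet, as surviving spouse, takes 1/3.
The remaining 2/3 passes to Charles's descendants per stirpes.
The 2/3 is divided into 3 equal shares of 2/9 among Rose, Quentin, Samuel.
Rose is living and takes 2/9.
Quentin predeceased; the 2/9 allotted to Quentin's branch passes to Quentin's issue by representation.
The 2/9 is divided into 3 equal shares of 2/27 among Tessa, Albert, Fiona.
Tessa is living and takes 2/27.
Albert is living and takes 2/27.
Fiona is living and takes 2/27.
Samuel predeceased; the 2/9 allotted to Samuel's branch passes to Samuel's issue by representation.
Judith's line is the sole branch at this level, so the full 2/9 passes to Judith's issue by representation.
The 2/9 is divided into 3 equal shares of 2/27 among Nora, Isaac, George.
Nora is living and takes 2/27.
Isaac is living and takes 2/27.
George is living and takes 2/27.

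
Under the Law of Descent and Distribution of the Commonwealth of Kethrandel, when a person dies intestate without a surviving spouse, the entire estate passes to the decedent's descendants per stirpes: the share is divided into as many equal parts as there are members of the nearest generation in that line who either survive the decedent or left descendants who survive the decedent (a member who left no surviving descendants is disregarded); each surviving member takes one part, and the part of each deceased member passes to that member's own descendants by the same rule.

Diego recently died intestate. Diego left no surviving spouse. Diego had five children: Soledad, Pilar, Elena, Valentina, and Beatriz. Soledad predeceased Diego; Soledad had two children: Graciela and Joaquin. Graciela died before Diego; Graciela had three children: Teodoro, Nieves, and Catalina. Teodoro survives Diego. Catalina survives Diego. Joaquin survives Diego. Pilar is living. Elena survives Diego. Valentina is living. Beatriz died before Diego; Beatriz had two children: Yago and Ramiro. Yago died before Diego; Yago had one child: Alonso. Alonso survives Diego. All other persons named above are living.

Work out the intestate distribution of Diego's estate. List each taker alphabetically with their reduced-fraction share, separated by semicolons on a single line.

There is no surviving spouse, so the entire estate passes to Diego's descendants per stirpes.
The estate is divided into 5 equal shares of 1/5 among Soledad, Pilar, Elena, Valentina, Beatriz.
Soledad predeceased; the 1/5 allotted to Soledad's branch passes to Soledad's issue by representation.
The 1/5 is divided into 2 equal shares of 1/10 among Graciela, Joaquin.
Graciela predeceased; the 1/10 allotted to Graciela's branch passes to Graciela's issue by representation.
The 1/10 is divided into 3 equal shares of 1/30 among Teodoro, Nieves, Catalina.
Teodoro is living and takes 1/30.
Nieves is living and takes 1/30.
Catalina is living and takes 1/30.
Joaquin is living and takes 1/10.
Pilar is living and takes 1/5.
Elena is living and takes 1/5.
Valentina is living and takes 1/5.
Beatriz predeceased; the 1/5 allotted to Beatriz's branch passes to Beatriz's issue by representation.
The 1/5 is divided into 2 equal shares of 1/10 among Yago, Ramiro.
Yago predeceased; the 1/10 allotted to Yago's branch passes to Yago's issue by representation.
Alonso is the sole taker at this level and receives the full 1/10.
Ramiro is living and takes 1/10.

Alonso 1/10; Catalina 1/30; Elena 1/5; Joaquin 1/10; Nieves 1/30; Pilar 1/5; Ramiro 1/10; Teodoro 1/30; Valentina 1/5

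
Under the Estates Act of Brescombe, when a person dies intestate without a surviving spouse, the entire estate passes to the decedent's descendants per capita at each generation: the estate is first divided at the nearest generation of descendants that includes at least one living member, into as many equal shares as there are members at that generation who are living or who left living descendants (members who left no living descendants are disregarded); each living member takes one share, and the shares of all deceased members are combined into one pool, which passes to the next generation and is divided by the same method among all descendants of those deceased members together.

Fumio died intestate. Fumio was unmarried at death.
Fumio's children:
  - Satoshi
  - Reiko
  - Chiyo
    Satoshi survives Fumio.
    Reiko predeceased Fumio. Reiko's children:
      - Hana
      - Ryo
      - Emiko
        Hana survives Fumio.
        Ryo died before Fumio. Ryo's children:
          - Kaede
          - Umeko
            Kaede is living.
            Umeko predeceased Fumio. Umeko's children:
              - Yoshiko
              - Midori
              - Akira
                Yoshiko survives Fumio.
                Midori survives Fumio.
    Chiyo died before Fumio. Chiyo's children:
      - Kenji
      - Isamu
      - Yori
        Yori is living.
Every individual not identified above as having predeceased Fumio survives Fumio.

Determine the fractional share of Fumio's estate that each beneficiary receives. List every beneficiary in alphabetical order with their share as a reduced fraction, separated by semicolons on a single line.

There is no surviving spouse, so the entire estate passes to Fumio's descendants per capita at each generation.
At generation 1 (Satoshi, Reiko, Chiyo) there are 3 shares of (1)/3 = 1/3 each.
Living: Satoshi — each takes 1/3.
Deceased: Reiko and Chiyo. Their combined 2/3 is pooled and carried to generation 2.
At generation 2 (Hana, Ryo, Emiko, Kenji, Isamu, Yori) there are 6 shares of (2/3)/6 = 1/9 each.
Living: Hana, Emiko, Kenji, Isamu, and Yori — each takes 1/9.
Deceased: Ryo. That 1/9 share is carried to generation 3.
At generation 3 (Kaede, Umeko) there are 2 shares of (1/9)/2 = 1/18 each.
Living: Kaede — each takes 1/18.
Deceased: Umeko. That 1/18 share is carried to generation 4.
At generation 4 (Yoshiko, Midori, Akira) there are 3 shares of (1/18)/3 = 1/54 each.
Living: Yoshiko, Midori, and Akira — each takes 1/54.

Akira 1/54; Emiko 1/9; Hana 1/9; Isamu 1/9; Kaede 1/18; Kenji 1/9; Midori 1/54; Satoshi 1/3; Yori 1/9; Yoshiko 1/54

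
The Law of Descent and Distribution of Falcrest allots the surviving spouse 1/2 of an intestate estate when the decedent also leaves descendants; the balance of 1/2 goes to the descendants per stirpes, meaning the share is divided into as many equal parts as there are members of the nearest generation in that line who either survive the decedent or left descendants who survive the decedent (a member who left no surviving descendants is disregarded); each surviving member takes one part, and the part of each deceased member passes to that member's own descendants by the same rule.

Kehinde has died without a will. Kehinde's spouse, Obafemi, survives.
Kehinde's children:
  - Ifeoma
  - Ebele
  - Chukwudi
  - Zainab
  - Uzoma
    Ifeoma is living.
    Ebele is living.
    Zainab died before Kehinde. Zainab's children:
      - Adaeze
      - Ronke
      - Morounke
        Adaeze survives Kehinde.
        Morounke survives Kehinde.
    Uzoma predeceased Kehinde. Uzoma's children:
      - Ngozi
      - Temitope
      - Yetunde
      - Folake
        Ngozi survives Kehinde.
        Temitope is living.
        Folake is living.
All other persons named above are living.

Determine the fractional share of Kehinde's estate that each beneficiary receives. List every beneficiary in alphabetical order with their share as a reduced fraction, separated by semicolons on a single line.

Adaeze 1/30; Chukwudi 1/10; Ebele 1/10; Folake 1/40; Ifeoma 1/10; Morounke 1/30; Ngozi 1/40; Obafemi 1/2; Ronke 1/30; Temitope 1/40; Yetunde 1/40

Obafemi, as surviving spouse, takes 1/2.
The remaining 1/2 passes to Kehinde's descendants per stirpes.
The 1/2 is divided into 5 equal shares of 1/10 among Ifeoma, Ebele, Chukwudi, Zainab, Uzoma.
Ifeoma is living and takes 1/10.
Ebele is living and takes 1/10.
Chukwudi is living and takes 1/10.
Zainab predeceased; the 1/10 allotted to Zainab's branch passes to Zainab's issue by representation.
The 1/10 is divided into 3 equal shares of 1/30 among Adaeze, Ronke, Morounke.
Adaeze is living and takes 1/30.
Ronke is living and takes 1/30.
Morounke is living and takes 1/30.
Uzoma predeceased; the 1/10 allotted to Uzoma's branch passes to Uzoma's issue by representation.
The 1/10 is divided into 4 equal shares of 1/40 among Ngozi, Temitope, Yetunde, Folake.
Ngozi is living and takes 1/40.
Temitope is living and takes 1/40.
Yetunde is living and takes 1/40.
Folake is living and takes 1/40.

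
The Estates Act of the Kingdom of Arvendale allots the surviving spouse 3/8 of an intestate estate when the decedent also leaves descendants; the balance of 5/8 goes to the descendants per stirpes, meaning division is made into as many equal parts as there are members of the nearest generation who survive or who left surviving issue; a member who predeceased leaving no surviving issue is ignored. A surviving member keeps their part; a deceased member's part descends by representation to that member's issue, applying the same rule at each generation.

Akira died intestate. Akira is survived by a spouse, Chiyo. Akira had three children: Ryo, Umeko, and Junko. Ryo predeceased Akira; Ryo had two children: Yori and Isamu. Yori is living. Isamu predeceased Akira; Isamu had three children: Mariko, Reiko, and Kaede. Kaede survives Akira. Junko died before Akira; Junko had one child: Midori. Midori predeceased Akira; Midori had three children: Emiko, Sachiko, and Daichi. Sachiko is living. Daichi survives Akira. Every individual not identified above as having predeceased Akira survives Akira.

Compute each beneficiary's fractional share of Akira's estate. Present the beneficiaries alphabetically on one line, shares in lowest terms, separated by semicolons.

Chiyo, as surviving spouse, takes 3/8.
The remaining 5/8 passes to Akira's descendants per stirpes.
The 5/8 is divided into 3 equal shares of 5/24 among Ryo, Umeko, Junko.
Ryo predeceased; the 5/24 allotted to Ryo's branch passes to Ryo's issue by representation.
The 5/24 is divided into 2 equal shares of 5/48 among Yori, Isamu.
Yori is living and takes 5/48.
Isamu predeceased; the 5/48 allotted to Isamu's branch passes to Isamu's issue by representation.
The 5/48 is divided into 3 equal shares of 5/144 among Mariko, Reiko, Kaede.
Mariko is living and takes 5/144.
Reiko is living and takes 5/144.
Kaede is living and takes 5/144.
Umeko is living and takes 5/24.
Junko predeceased; the 5/24 allotted to Junko's branch passes to Junko's issue by representation.
Midori's line is the sole branch at this level, so the full 5/24 passes to Midori's issue by representation.
The 5/24 is divided into 3 equal shares of 5/72 among Emiko, Sachiko, Daichi.
Emiko is living and takes 5/72.
Sachiko is living and takes 5/72.
Daichi is living and takes 5/72.

Chiyo 3/8; Daichi 5/72; Emiko 5/72; Kaede 5/144; Mariko 5/144; Reiko 5/144; Sachiko 5/72; Umeko 5/24; Yori 5/48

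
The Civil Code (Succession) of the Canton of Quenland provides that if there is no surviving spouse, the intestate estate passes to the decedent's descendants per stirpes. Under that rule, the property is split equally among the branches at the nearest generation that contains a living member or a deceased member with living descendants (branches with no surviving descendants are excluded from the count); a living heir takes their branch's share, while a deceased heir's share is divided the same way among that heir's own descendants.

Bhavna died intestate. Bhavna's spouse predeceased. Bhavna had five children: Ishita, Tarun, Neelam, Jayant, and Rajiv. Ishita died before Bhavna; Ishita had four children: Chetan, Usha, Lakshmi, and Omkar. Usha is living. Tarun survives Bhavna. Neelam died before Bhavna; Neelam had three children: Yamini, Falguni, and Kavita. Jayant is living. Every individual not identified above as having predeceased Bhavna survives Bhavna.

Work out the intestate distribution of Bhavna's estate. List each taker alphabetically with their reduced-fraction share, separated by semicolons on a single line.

Chetan 1/20; Falguni 1/15; Jayant 1/5; Kavita 1/15; Lakshmi 1/20; Omkar 1/20; Rajiv 1/5; Tarun 1/5; Usha 1/20; Yamini 1/15

There is no surviving spouse, so the entire estate passes to Bhavna's descendants per stirpes.
The estate is divided into 5 equal shares of 1/5 among Ishita, Tarun, Neelam, Jayant, Rajiv.
Ishita predeceased; the 1/5 allotted to Ishita's branch passes to Ishita's issue by representation.
The 1/5 is divided into 4 equal shares of 1/20 among Chetan, Usha, Lakshmi, Omkar.
Chetan is living and takes 1/20.
Usha is living and takes 1/20.
Lakshmi is living and takes 1/20.
Omkar is living and takes 1/20.
Tarun is living and takes 1/5.
Neelam predeceased; the 1/5 allotted to Neelam's branch passes to Neelam's issue by representation.
The 1/5 is divided into 3 equal shares of 1/15 among Yamini, Falguni, Kavita.
Yamini is living and takes 1/15.
Falguni is living and takes 1/15.
Kavita is living and takes 1/15.
Jayant is living and takes 1/5.
Rajiv is living and takes 1/5.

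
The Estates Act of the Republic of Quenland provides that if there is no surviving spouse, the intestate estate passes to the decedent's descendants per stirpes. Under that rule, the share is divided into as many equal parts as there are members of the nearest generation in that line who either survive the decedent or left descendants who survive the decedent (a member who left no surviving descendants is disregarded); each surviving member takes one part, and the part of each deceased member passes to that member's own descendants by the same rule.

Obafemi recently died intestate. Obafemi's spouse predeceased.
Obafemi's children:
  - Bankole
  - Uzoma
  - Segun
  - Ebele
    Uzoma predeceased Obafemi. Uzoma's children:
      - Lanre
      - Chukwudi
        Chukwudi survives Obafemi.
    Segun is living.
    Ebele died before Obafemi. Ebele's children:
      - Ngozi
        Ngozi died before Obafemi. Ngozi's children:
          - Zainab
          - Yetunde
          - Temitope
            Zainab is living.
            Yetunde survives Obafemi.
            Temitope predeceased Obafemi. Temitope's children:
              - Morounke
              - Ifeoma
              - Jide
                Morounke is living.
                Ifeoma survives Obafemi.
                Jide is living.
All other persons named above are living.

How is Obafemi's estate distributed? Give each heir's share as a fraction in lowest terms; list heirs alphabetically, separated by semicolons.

Bankole 1/4; Chukwudi 1/8; Ifeoma 1/36; Jide 1/36; Lanre 1/8; Morounke 1/36; Segun 1/4; Yetunde 1/12; Zainab 1/12

There is no surviving spouse, so the entire estate passes to Obafemi's descendants per stirpes.
The estate is divided into 4 equal shares of 1/4 among Bankole, Uzoma, Segun, Ebele.
Bankole is living and takes 1/4.
Uzoma predeceased; the 1/4 allotted to Uzoma's branch passes to Uzoma's issue by representation.
The 1/4 is divided into 2 equal shares of 1/8 among Lanre, Chukwudi.
Lanre is living and takes 1/8.
Chukwudi is living and takes 1/8.
Segun is living and takes 1/4.
Ebele predeceased; the 1/4 allotted to Ebele's branch passes to Ebele's issue by representation.
Ngozi's line is the sole branch at this level, so the full 1/4 passes to Ngozi's issue by representation.
The 1/4 is divided into 3 equal shares of 1/12 among Zainab, Yetunde, Temitope.
Zainab is living and takes 1/12.
Yetunde is living and takes 1/12.
Temitope predeceased; the 1/12 allotted to Temitope's branch passes to Temitope's issue by representation.
The 1/12 is divided into 3 equal shares of 1/36 among Morounke, Ifeoma, Jide.
Morounke is living and takes 1/36.
Ifeoma is living and takes 1/36.
Jide is living and takes 1/36.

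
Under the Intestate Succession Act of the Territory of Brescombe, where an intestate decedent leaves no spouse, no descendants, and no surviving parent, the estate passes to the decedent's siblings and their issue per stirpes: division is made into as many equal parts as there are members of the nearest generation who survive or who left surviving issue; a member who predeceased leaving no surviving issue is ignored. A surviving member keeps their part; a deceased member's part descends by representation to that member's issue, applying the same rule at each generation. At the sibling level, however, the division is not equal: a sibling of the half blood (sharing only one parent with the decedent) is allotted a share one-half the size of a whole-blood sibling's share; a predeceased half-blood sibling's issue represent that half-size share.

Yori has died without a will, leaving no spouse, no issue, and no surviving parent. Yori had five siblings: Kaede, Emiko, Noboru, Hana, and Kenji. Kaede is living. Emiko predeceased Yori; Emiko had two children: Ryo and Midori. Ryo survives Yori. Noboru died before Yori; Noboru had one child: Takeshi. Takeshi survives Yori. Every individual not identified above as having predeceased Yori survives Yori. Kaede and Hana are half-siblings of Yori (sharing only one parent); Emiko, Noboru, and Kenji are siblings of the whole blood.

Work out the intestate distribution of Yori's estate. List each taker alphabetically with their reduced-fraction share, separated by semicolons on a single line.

No spouse, descendants, or parent survives, so the estate passes to Yori's siblings per stirpes.
Half-blood siblings count for one-half the weight of whole-blood siblings at the initial division.
Dividing 1 in proportion to weights (total weight 4): Kaede (weight 1/2) → 1/8; Emiko (weight 1) → 1/4; Noboru (weight 1) → 1/4; Hana (weight 1/2) → 1/8; Kenji (weight 1) → 1/4.
Kaede is living and takes 1/8.
Emiko predeceased; the 1/4 allotted to Emiko's branch passes to Emiko's issue by representation.
The 1/4 is divided into 2 equal shares of 1/8 among Ryo, Midori.
Ryo is living and takes 1/8.
Midori is living and takes 1/8.
Noboru predeceased; the 1/4 allotted to Noboru's branch passes to Noboru's issue by representation.
Takeshi is the sole taker at this level and receives the full 1/4.
Hana is living and takes 1/8.
Kenji is living and takes 1/4.

Hana 1/8; Kaede 1/8; Kenji 1/4; Midori 1/8; Ryo 1/8; Takeshi 1/4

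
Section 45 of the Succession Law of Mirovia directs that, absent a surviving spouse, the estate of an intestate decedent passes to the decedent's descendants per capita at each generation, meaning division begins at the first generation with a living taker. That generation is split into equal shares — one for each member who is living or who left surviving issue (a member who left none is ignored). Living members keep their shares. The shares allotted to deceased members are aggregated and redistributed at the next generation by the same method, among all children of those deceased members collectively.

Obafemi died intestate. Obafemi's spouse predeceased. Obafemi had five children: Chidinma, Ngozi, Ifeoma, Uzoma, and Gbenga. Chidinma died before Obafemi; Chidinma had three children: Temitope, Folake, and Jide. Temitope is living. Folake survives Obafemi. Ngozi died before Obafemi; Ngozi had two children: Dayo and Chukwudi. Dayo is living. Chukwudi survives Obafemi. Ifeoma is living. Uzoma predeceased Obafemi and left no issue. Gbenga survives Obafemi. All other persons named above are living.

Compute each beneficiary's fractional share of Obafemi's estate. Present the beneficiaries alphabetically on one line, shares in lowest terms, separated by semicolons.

Chukwudi 1/10; Dayo 1/10; Folake 1/10; Gbenga 1/4; Ifeoma 1/4; Jide 1/10; Temitope 1/10

There is no surviving spouse, so the entire estate passes to Obafemi's descendants per capita at each generation.
At generation 1 (Chidinma, Ngozi, Ifeoma, Gbenga) there are 4 shares of (1)/4 = 1/4 each.
Living: Ifeoma and Gbenga — each takes 1/4.
Deceased: Chidinma and Ngozi. Their combined 1/2 is pooled and carried to generation 2.
At generation 2 (Temitope, Folake, Jide, Dayo, Chukwudi) there are 5 shares of (1/2)/5 = 1/10 each.
Living: Temitope, Folake, Jide, Dayo, and Chukwudi — each takes 1/10.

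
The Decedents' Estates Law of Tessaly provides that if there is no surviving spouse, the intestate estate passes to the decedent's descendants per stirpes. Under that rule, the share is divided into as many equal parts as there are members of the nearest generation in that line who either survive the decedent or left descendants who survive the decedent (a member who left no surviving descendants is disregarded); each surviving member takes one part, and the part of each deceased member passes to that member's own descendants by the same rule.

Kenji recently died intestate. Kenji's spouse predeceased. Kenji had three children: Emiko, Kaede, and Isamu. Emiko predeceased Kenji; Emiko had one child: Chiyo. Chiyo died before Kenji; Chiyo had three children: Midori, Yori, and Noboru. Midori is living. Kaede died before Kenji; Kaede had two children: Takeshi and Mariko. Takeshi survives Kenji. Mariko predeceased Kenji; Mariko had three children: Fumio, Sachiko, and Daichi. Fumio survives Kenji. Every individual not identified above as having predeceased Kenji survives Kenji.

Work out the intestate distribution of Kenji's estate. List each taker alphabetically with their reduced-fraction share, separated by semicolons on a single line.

There is no surviving spouse, so the entire estate passes to Kenji's descendants per stirpes.
The estate is divided into 3 equal shares of 1/3 among Emiko, Kaede, Isamu.
Emiko predeceased; the 1/3 allotted to Emiko's branch passes to Emiko's issue by representation.
Chiyo's line is the sole branch at this level, so the full 1/3 passes to Chiyo's issue by representation.
The 1/3 is divided into 3 equal shares of 1/9 among Midori, Yori, Noboru.
Midori is living and takes 1/9.
Yori is living and takes 1/9.
Noboru is living and takes 1/9.
Kaede predeceased; the 1/3 allotted to Kaede's branch passes to Kaede's issue by representation.
The 1/3 is divided into 2 equal shares of 1/6 among Takeshi, Mariko.
Takeshi is living and takes 1/6.
Mariko predeceased; the 1/6 allotted to Mariko's branch passes to Mariko's issue by representation.
The 1/6 is divided into 3 equal shares of 1/18 among Fumio, Sachiko, Daichi.
Fumio is living and takes 1/18.
Sachiko is living and takes 1/18.
Daichi is living and takes 1/18.
Isamu is living and takes 1/3.

Daichi 1/18; Fumio 1/18; Isamu 1/3; Midori 1/9; Noboru 1/9; Sachiko 1/18; Takeshi 1/6; Yori 1/9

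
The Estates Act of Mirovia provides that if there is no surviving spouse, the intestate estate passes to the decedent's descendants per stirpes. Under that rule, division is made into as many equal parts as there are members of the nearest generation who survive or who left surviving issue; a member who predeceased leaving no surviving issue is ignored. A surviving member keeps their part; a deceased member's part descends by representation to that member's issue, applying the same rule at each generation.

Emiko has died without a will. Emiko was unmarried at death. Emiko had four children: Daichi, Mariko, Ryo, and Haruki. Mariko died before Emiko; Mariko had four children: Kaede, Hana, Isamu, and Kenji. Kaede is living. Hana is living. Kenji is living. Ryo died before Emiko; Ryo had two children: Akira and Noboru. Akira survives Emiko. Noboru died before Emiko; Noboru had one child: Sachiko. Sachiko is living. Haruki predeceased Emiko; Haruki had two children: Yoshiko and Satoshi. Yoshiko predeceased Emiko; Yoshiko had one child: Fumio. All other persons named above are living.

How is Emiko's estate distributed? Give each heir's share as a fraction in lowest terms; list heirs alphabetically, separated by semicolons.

Akira 1/8; Daichi 1/4; Fumio 1/8; Hana 1/16; Isamu 1/16; Kaede 1/16; Kenji 1/16; Sachiko 1/8; Satoshi 1/8

There is no surviving spouse, so the entire estate passes to Emiko's descendants per stirpes.
The estate is divided into 4 equal shares of 1/4 among Daichi, Mariko, Ryo, Haruki.
Daichi is living and takes 1/4.
Mariko predeceased; the 1/4 allotted to Mariko's branch passes to Mariko's issue by representation.
The 1/4 is divided into 4 equal shares of 1/16 among Kaede, Hana, Isamu, Kenji.
Kaede is living and takes 1/16.
Hana is living and takes 1/16.
Isamu is living and takes 1/16.
Kenji is living and takes 1/16.
Ryo predeceased; the 1/4 allotted to Ryo's branch passes to Ryo's issue by representation.
The 1/4 is divided into 2 equal shares of 1/8 among Akira, Noboru.
Akira is living and takes 1/8.
Noboru predeceased; the 1/8 allotted to Noboru's branch passes to Noboru's issue by representation.
Sachiko is the sole taker at this level and receives the full 1/8.
Haruki predeceased; the 1/4 allotted to Haruki's branch passes to Haruki's issue by representation.
The 1/4 is divided into 2 equal shares of 1/8 among Yoshiko, Satoshi.
Yoshiko predeceased; the 1/8 allotted to Yoshiko's branch passes to Yoshiko's issue by representation.
Fumio is the sole taker at this level and receives the full 1/8.
Satoshi is living and takes 1/8.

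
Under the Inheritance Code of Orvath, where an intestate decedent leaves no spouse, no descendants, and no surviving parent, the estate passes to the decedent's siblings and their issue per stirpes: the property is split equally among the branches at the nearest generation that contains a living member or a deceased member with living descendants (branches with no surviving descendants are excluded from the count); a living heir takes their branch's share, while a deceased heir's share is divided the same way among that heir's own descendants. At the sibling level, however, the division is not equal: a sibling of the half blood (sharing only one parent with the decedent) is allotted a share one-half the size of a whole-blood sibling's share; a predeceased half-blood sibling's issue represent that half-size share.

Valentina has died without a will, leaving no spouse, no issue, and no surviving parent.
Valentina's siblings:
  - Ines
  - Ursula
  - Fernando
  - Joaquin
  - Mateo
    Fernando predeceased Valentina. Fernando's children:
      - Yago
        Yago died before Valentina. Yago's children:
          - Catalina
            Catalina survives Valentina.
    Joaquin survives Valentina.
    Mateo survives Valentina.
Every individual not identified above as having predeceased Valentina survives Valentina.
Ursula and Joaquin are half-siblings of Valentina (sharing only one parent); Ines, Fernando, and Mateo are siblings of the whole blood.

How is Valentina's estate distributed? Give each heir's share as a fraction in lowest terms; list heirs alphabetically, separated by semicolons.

Catalina 1/4; Ines 1/4; Joaquin 1/8; Mateo 1/4; Ursula 1/8

No spouse, descendants, or parent survives, so the estate passes to Valentina's siblings per stirpes.
Half-blood siblings count for one-half the weight of whole-blood siblings at the initial division.
Dividing 1 in proportion to weights (total weight 4): Ines (weight 1) → 1/4; Ursula (weight 1/2) → 1/8; Fernando (weight 1) → 1/4; Joaquin (weight 1/2) → 1/8; Mateo (weight 1) → 1/4.
Ines is living and takes 1/4.
Ursula is living and takes 1/8.
Fernando predeceased; the 1/4 allotted to Fernando's branch passes to Fernando's issue by representation.
Yago's line is the sole branch at this level, so the full 1/4 passes to Yago's issue by representation.
Catalina is the sole taker at this level and receives the full 1/4.
Joaquin is living and takes 1/8.
Mateo is living and takes 1/4.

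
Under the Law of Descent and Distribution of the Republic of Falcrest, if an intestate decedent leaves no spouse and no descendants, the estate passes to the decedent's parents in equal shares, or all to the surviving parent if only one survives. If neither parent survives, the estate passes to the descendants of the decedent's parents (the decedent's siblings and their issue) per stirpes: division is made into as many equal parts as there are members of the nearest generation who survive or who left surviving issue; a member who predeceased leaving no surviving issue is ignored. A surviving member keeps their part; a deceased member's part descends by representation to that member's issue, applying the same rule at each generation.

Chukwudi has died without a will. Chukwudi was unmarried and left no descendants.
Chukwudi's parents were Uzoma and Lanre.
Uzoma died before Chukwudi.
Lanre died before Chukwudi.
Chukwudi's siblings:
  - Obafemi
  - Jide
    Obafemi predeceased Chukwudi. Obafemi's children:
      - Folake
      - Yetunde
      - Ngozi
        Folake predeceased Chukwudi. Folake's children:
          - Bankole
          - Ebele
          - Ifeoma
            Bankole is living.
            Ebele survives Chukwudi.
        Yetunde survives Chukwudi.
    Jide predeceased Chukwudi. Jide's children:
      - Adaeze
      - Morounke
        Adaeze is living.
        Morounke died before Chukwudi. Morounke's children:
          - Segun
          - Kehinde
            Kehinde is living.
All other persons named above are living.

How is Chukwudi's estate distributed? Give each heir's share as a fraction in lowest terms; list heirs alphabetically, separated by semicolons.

Adaeze 1/4; Bankole 1/18; Ebele 1/18; Ifeoma 1/18; Kehinde 1/8; Ngozi 1/6; Segun 1/8; Yetunde 1/6

Neither parent survives and there are no descendants, so the estate passes to Chukwudi's siblings and their issue per stirpes.
The estate is divided into 2 equal shares of 1/2 among Obafemi, Jide.
Obafemi predeceased; the 1/2 allotted to Obafemi's branch passes to Obafemi's issue by representation.
The 1/2 is divided into 3 equal shares of 1/6 among Folake, Yetunde, Ngozi.
Folake predeceased; the 1/6 allotted to Folake's branch passes to Folake's issue by representation.
The 1/6 is divided into 3 equal shares of 1/18 among Bankole, Ebele, Ifeoma.
Bankole is living and takes 1/18.
Ebele is living and takes 1/18.
Ifeoma is living and takes 1/18.
Yetunde is living and takes 1/6.
Ngozi is living and takes 1/6.
Jide predeceased; the 1/2 allotted to Jide's branch passes to Jide's issue by representation.
The 1/2 is divided into 2 equal shares of 1/4 among Adaeze, Morounke.
Adaeze is living and takes 1/4.
Morounke predeceased; the 1/4 allotted to Morounke's branch passes to Morounke's issue by representation.
The 1/4 is divided into 2 equal shares of 1/8 among Segun, Kehinde.
Segun is living and takes 1/8.
Kehinde is living and takes 1/8.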